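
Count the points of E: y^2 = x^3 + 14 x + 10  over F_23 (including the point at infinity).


For each x in F_23, count y with y^2 = x^3 + 14 x + 10 mod 23:
  x = 1: RHS = 2, y in [5, 18]  -> 2 point(s)
  x = 2: RHS = 0, y in [0]  -> 1 point(s)
  x = 8: RHS = 13, y in [6, 17]  -> 2 point(s)
  x = 10: RHS = 0, y in [0]  -> 1 point(s)
  x = 11: RHS = 0, y in [0]  -> 1 point(s)
  x = 14: RHS = 6, y in [11, 12]  -> 2 point(s)
  x = 16: RHS = 6, y in [11, 12]  -> 2 point(s)
  x = 17: RHS = 9, y in [3, 20]  -> 2 point(s)
  x = 22: RHS = 18, y in [8, 15]  -> 2 point(s)
Affine points: 15. Add the point at infinity: total = 16.

#E(F_23) = 16


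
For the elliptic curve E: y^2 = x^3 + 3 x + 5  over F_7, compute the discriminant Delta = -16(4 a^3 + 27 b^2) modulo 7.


4 a^3 + 27 b^2 = 4*3^3 + 27*5^2 = 108 + 675 = 783
Delta = -16 * (783) = -12528
Delta mod 7 = 2

Delta = 2 (mod 7)


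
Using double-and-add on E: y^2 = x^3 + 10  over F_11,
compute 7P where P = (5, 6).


k = 7 = 111_2 (binary, LSB first: 111)
Double-and-add from P = (5, 6):
  bit 0 = 1: acc = O + (5, 6) = (5, 6)
  bit 1 = 1: acc = (5, 6) + (5, 5) = O
  bit 2 = 1: acc = O + (5, 6) = (5, 6)

7P = (5, 6)


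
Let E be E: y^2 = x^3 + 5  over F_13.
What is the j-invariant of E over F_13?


Delta = -16(4 a^3 + 27 b^2) mod 13 = 3
-1728 * (4 a)^3 = -1728 * (4*0)^3 mod 13 = 0
j = 0 * 3^(-1) mod 13 = 0

j = 0 (mod 13)


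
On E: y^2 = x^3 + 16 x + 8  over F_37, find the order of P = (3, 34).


Compute successive multiples of P until we hit O:
  1P = (3, 34)
  2P = (32, 32)
  3P = (9, 20)
  4P = (14, 4)
  5P = (36, 19)
  6P = (19, 17)
  7P = (5, 19)
  8P = (2, 14)
  ... (continuing to 40P)
  40P = O

ord(P) = 40


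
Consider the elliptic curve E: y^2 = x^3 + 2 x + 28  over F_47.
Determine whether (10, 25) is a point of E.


Check whether y^2 = x^3 + 2 x + 28 (mod 47) for (x, y) = (10, 25).
LHS: y^2 = 25^2 mod 47 = 14
RHS: x^3 + 2 x + 28 = 10^3 + 2*10 + 28 mod 47 = 14
LHS = RHS

Yes, on the curve


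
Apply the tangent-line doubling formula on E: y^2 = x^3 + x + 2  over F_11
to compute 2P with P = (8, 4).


Doubling: s = (3 x1^2 + a) / (2 y1)
s = (3*8^2 + 1) / (2*4) mod 11 = 9
x3 = s^2 - 2 x1 mod 11 = 9^2 - 2*8 = 10
y3 = s (x1 - x3) - y1 mod 11 = 9 * (8 - 10) - 4 = 0

2P = (10, 0)


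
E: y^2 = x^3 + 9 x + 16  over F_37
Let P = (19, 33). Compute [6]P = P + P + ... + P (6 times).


k = 6 = 110_2 (binary, LSB first: 011)
Double-and-add from P = (19, 33):
  bit 0 = 0: acc unchanged = O
  bit 1 = 1: acc = O + (11, 22) = (11, 22)
  bit 2 = 1: acc = (11, 22) + (3, 12) = (13, 31)

6P = (13, 31)


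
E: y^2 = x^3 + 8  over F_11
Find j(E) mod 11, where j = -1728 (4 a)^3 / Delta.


Delta = -16(4 a^3 + 27 b^2) mod 11 = 6
-1728 * (4 a)^3 = -1728 * (4*0)^3 mod 11 = 0
j = 0 * 6^(-1) mod 11 = 0

j = 0 (mod 11)


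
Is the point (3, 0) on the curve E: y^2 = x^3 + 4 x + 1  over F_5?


Check whether y^2 = x^3 + 4 x + 1 (mod 5) for (x, y) = (3, 0).
LHS: y^2 = 0^2 mod 5 = 0
RHS: x^3 + 4 x + 1 = 3^3 + 4*3 + 1 mod 5 = 0
LHS = RHS

Yes, on the curve


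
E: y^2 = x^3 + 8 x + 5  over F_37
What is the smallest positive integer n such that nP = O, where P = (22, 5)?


Compute successive multiples of P until we hit O:
  1P = (22, 5)
  2P = (34, 19)
  3P = (6, 26)
  4P = (10, 7)
  5P = (4, 29)
  6P = (21, 6)
  7P = (32, 5)
  8P = (20, 32)
  ... (continuing to 17P)
  17P = O

ord(P) = 17


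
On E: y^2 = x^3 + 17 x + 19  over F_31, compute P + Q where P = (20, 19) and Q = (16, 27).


P != Q, so use the chord formula.
s = (y2 - y1) / (x2 - x1) = (8) / (27) mod 31 = 29
x3 = s^2 - x1 - x2 mod 31 = 29^2 - 20 - 16 = 30
y3 = s (x1 - x3) - y1 mod 31 = 29 * (20 - 30) - 19 = 1

P + Q = (30, 1)


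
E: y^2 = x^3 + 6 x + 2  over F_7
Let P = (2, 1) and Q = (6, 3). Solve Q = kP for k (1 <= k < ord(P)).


Enumerate multiples of P until we hit Q = (6, 3):
  1P = (2, 1)
  2P = (0, 3)
  3P = (6, 3)
Match found at i = 3.

k = 3


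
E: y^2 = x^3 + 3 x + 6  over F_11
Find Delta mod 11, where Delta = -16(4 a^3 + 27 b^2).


4 a^3 + 27 b^2 = 4*3^3 + 27*6^2 = 108 + 972 = 1080
Delta = -16 * (1080) = -17280
Delta mod 11 = 1

Delta = 1 (mod 11)


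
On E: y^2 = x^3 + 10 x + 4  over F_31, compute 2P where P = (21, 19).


Doubling: s = (3 x1^2 + a) / (2 y1)
s = (3*21^2 + 10) / (2*19) mod 31 = 0
x3 = s^2 - 2 x1 mod 31 = 0^2 - 2*21 = 20
y3 = s (x1 - x3) - y1 mod 31 = 0 * (21 - 20) - 19 = 12

2P = (20, 12)


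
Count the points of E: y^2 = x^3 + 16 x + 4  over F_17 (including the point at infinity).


For each x in F_17, count y with y^2 = x^3 + 16 x + 4 mod 17:
  x = 0: RHS = 4, y in [2, 15]  -> 2 point(s)
  x = 1: RHS = 4, y in [2, 15]  -> 2 point(s)
  x = 4: RHS = 13, y in [8, 9]  -> 2 point(s)
  x = 7: RHS = 0, y in [0]  -> 1 point(s)
  x = 8: RHS = 15, y in [7, 10]  -> 2 point(s)
  x = 10: RHS = 8, y in [5, 12]  -> 2 point(s)
  x = 11: RHS = 15, y in [7, 10]  -> 2 point(s)
  x = 15: RHS = 15, y in [7, 10]  -> 2 point(s)
  x = 16: RHS = 4, y in [2, 15]  -> 2 point(s)
Affine points: 17. Add the point at infinity: total = 18.

#E(F_17) = 18


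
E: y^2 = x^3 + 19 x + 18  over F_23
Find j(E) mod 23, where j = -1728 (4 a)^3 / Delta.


Delta = -16(4 a^3 + 27 b^2) mod 23 = 12
-1728 * (4 a)^3 = -1728 * (4*19)^3 mod 23 = 6
j = 6 * 12^(-1) mod 23 = 12

j = 12 (mod 23)


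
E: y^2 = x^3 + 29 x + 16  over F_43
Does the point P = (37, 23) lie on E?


Check whether y^2 = x^3 + 29 x + 16 (mod 43) for (x, y) = (37, 23).
LHS: y^2 = 23^2 mod 43 = 13
RHS: x^3 + 29 x + 16 = 37^3 + 29*37 + 16 mod 43 = 13
LHS = RHS

Yes, on the curve


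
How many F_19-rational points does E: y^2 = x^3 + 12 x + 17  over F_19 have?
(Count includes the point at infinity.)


For each x in F_19, count y with y^2 = x^3 + 12 x + 17 mod 19:
  x = 0: RHS = 17, y in [6, 13]  -> 2 point(s)
  x = 1: RHS = 11, y in [7, 12]  -> 2 point(s)
  x = 2: RHS = 11, y in [7, 12]  -> 2 point(s)
  x = 3: RHS = 4, y in [2, 17]  -> 2 point(s)
  x = 6: RHS = 1, y in [1, 18]  -> 2 point(s)
  x = 7: RHS = 7, y in [8, 11]  -> 2 point(s)
  x = 8: RHS = 17, y in [6, 13]  -> 2 point(s)
  x = 10: RHS = 16, y in [4, 15]  -> 2 point(s)
  x = 11: RHS = 17, y in [6, 13]  -> 2 point(s)
  x = 15: RHS = 0, y in [0]  -> 1 point(s)
  x = 16: RHS = 11, y in [7, 12]  -> 2 point(s)
  x = 17: RHS = 4, y in [2, 17]  -> 2 point(s)
  x = 18: RHS = 4, y in [2, 17]  -> 2 point(s)
Affine points: 25. Add the point at infinity: total = 26.

#E(F_19) = 26


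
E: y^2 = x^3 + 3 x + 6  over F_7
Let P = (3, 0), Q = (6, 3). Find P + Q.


P != Q, so use the chord formula.
s = (y2 - y1) / (x2 - x1) = (3) / (3) mod 7 = 1
x3 = s^2 - x1 - x2 mod 7 = 1^2 - 3 - 6 = 6
y3 = s (x1 - x3) - y1 mod 7 = 1 * (3 - 6) - 0 = 4

P + Q = (6, 4)


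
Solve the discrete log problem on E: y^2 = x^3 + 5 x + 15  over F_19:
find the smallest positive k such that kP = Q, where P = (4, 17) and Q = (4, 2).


Enumerate multiples of P until we hit Q = (4, 2):
  1P = (4, 17)
  2P = (12, 13)
  3P = (8, 4)
  4P = (14, 6)
  5P = (10, 1)
  6P = (10, 18)
  7P = (14, 13)
  8P = (8, 15)
  9P = (12, 6)
  10P = (4, 2)
Match found at i = 10.

k = 10


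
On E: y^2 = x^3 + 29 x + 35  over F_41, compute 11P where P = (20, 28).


k = 11 = 1011_2 (binary, LSB first: 1101)
Double-and-add from P = (20, 28):
  bit 0 = 1: acc = O + (20, 28) = (20, 28)
  bit 1 = 1: acc = (20, 28) + (40, 28) = (22, 13)
  bit 2 = 0: acc unchanged = (22, 13)
  bit 3 = 1: acc = (22, 13) + (8, 0) = (15, 14)

11P = (15, 14)


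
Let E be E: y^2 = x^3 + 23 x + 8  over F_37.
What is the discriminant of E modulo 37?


4 a^3 + 27 b^2 = 4*23^3 + 27*8^2 = 48668 + 1728 = 50396
Delta = -16 * (50396) = -806336
Delta mod 37 = 5

Delta = 5 (mod 37)


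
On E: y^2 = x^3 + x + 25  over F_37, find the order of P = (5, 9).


Compute successive multiples of P until we hit O:
  1P = (5, 9)
  2P = (6, 32)
  3P = (0, 32)
  4P = (28, 8)
  5P = (31, 5)
  6P = (10, 6)
  7P = (12, 10)
  8P = (17, 21)
  ... (continuing to 29P)
  29P = O

ord(P) = 29


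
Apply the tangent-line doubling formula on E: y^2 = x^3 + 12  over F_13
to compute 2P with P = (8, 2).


Doubling: s = (3 x1^2 + a) / (2 y1)
s = (3*8^2 + 0) / (2*2) mod 13 = 9
x3 = s^2 - 2 x1 mod 13 = 9^2 - 2*8 = 0
y3 = s (x1 - x3) - y1 mod 13 = 9 * (8 - 0) - 2 = 5

2P = (0, 5)


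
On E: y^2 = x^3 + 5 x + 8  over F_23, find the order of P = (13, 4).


Compute successive multiples of P until we hit O:
  1P = (13, 4)
  2P = (22, 18)
  3P = (12, 18)
  4P = (10, 0)
  5P = (12, 5)
  6P = (22, 5)
  7P = (13, 19)
  8P = O

ord(P) = 8


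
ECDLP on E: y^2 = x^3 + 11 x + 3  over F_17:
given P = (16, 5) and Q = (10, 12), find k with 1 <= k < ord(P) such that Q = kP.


Enumerate multiples of P until we hit Q = (10, 12):
  1P = (16, 5)
  2P = (6, 9)
  3P = (4, 14)
  4P = (5, 8)
  5P = (9, 7)
  6P = (7, 7)
  7P = (10, 5)
  8P = (8, 12)
  9P = (2, 4)
  10P = (1, 7)
  11P = (1, 10)
  12P = (2, 13)
  13P = (8, 5)
  14P = (10, 12)
Match found at i = 14.

k = 14


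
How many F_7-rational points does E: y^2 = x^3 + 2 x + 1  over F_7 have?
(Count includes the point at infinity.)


For each x in F_7, count y with y^2 = x^3 + 2 x + 1 mod 7:
  x = 0: RHS = 1, y in [1, 6]  -> 2 point(s)
  x = 1: RHS = 4, y in [2, 5]  -> 2 point(s)
Affine points: 4. Add the point at infinity: total = 5.

#E(F_7) = 5


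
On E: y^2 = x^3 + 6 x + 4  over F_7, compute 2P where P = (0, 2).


Doubling: s = (3 x1^2 + a) / (2 y1)
s = (3*0^2 + 6) / (2*2) mod 7 = 5
x3 = s^2 - 2 x1 mod 7 = 5^2 - 2*0 = 4
y3 = s (x1 - x3) - y1 mod 7 = 5 * (0 - 4) - 2 = 6

2P = (4, 6)


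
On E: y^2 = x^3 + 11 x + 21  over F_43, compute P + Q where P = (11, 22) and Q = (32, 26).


P != Q, so use the chord formula.
s = (y2 - y1) / (x2 - x1) = (4) / (21) mod 43 = 35
x3 = s^2 - x1 - x2 mod 43 = 35^2 - 11 - 32 = 21
y3 = s (x1 - x3) - y1 mod 43 = 35 * (11 - 21) - 22 = 15

P + Q = (21, 15)


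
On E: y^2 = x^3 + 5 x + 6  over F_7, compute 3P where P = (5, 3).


k = 3 = 11_2 (binary, LSB first: 11)
Double-and-add from P = (5, 3):
  bit 0 = 1: acc = O + (5, 3) = (5, 3)
  bit 1 = 1: acc = (5, 3) + (6, 0) = (5, 4)

3P = (5, 4)


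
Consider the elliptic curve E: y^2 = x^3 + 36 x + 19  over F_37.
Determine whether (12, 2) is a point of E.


Check whether y^2 = x^3 + 36 x + 19 (mod 37) for (x, y) = (12, 2).
LHS: y^2 = 2^2 mod 37 = 4
RHS: x^3 + 36 x + 19 = 12^3 + 36*12 + 19 mod 37 = 33
LHS != RHS

No, not on the curve


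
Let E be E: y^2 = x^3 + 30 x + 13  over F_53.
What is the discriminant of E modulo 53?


4 a^3 + 27 b^2 = 4*30^3 + 27*13^2 = 108000 + 4563 = 112563
Delta = -16 * (112563) = -1801008
Delta mod 53 = 38

Delta = 38 (mod 53)


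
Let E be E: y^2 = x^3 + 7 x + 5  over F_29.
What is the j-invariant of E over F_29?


Delta = -16(4 a^3 + 27 b^2) mod 29 = 18
-1728 * (4 a)^3 = -1728 * (4*7)^3 mod 29 = 17
j = 17 * 18^(-1) mod 29 = 9

j = 9 (mod 29)


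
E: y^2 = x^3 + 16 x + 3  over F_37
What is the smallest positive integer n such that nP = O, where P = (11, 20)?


Compute successive multiples of P until we hit O:
  1P = (11, 20)
  2P = (24, 15)
  3P = (12, 6)
  4P = (25, 28)
  5P = (27, 29)
  6P = (9, 32)
  7P = (16, 10)
  8P = (14, 23)
  ... (continuing to 28P)
  28P = O

ord(P) = 28


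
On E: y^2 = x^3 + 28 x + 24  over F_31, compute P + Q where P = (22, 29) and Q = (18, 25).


P != Q, so use the chord formula.
s = (y2 - y1) / (x2 - x1) = (27) / (27) mod 31 = 1
x3 = s^2 - x1 - x2 mod 31 = 1^2 - 22 - 18 = 23
y3 = s (x1 - x3) - y1 mod 31 = 1 * (22 - 23) - 29 = 1

P + Q = (23, 1)


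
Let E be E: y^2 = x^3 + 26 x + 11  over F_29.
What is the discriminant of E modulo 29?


4 a^3 + 27 b^2 = 4*26^3 + 27*11^2 = 70304 + 3267 = 73571
Delta = -16 * (73571) = -1177136
Delta mod 29 = 3

Delta = 3 (mod 29)


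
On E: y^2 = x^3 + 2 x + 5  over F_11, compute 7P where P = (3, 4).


k = 7 = 111_2 (binary, LSB first: 111)
Double-and-add from P = (3, 4):
  bit 0 = 1: acc = O + (3, 4) = (3, 4)
  bit 1 = 1: acc = (3, 4) + (8, 4) = (0, 7)
  bit 2 = 1: acc = (0, 7) + (9, 2) = (0, 4)

7P = (0, 4)


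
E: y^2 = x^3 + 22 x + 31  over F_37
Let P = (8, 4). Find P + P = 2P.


Doubling: s = (3 x1^2 + a) / (2 y1)
s = (3*8^2 + 22) / (2*4) mod 37 = 36
x3 = s^2 - 2 x1 mod 37 = 36^2 - 2*8 = 22
y3 = s (x1 - x3) - y1 mod 37 = 36 * (8 - 22) - 4 = 10

2P = (22, 10)


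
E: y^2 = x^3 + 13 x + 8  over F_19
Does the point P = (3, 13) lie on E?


Check whether y^2 = x^3 + 13 x + 8 (mod 19) for (x, y) = (3, 13).
LHS: y^2 = 13^2 mod 19 = 17
RHS: x^3 + 13 x + 8 = 3^3 + 13*3 + 8 mod 19 = 17
LHS = RHS

Yes, on the curve


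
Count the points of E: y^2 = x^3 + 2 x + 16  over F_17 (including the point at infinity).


For each x in F_17, count y with y^2 = x^3 + 2 x + 16 mod 17:
  x = 0: RHS = 16, y in [4, 13]  -> 2 point(s)
  x = 1: RHS = 2, y in [6, 11]  -> 2 point(s)
  x = 3: RHS = 15, y in [7, 10]  -> 2 point(s)
  x = 5: RHS = 15, y in [7, 10]  -> 2 point(s)
  x = 7: RHS = 16, y in [4, 13]  -> 2 point(s)
  x = 8: RHS = 0, y in [0]  -> 1 point(s)
  x = 9: RHS = 15, y in [7, 10]  -> 2 point(s)
  x = 10: RHS = 16, y in [4, 13]  -> 2 point(s)
  x = 11: RHS = 9, y in [3, 14]  -> 2 point(s)
  x = 12: RHS = 0, y in [0]  -> 1 point(s)
  x = 14: RHS = 0, y in [0]  -> 1 point(s)
  x = 15: RHS = 4, y in [2, 15]  -> 2 point(s)
  x = 16: RHS = 13, y in [8, 9]  -> 2 point(s)
Affine points: 23. Add the point at infinity: total = 24.

#E(F_17) = 24


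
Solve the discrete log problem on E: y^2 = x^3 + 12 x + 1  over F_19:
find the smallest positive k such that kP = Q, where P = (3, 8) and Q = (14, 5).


Enumerate multiples of P until we hit Q = (14, 5):
  1P = (3, 8)
  2P = (11, 1)
  3P = (12, 7)
  4P = (8, 1)
  5P = (13, 6)
  6P = (0, 18)
  7P = (6, 2)
  8P = (14, 14)
  9P = (18, 8)
  10P = (17, 11)
  11P = (10, 0)
  12P = (17, 8)
  13P = (18, 11)
  14P = (14, 5)
Match found at i = 14.

k = 14


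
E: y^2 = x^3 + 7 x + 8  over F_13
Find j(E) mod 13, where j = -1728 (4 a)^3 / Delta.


Delta = -16(4 a^3 + 27 b^2) mod 13 = 8
-1728 * (4 a)^3 = -1728 * (4*7)^3 mod 13 = 8
j = 8 * 8^(-1) mod 13 = 1

j = 1 (mod 13)


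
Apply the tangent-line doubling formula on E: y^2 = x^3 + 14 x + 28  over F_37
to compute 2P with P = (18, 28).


Doubling: s = (3 x1^2 + a) / (2 y1)
s = (3*18^2 + 14) / (2*28) mod 37 = 11
x3 = s^2 - 2 x1 mod 37 = 11^2 - 2*18 = 11
y3 = s (x1 - x3) - y1 mod 37 = 11 * (18 - 11) - 28 = 12

2P = (11, 12)


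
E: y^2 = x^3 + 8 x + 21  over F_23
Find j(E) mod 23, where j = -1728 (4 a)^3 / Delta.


Delta = -16(4 a^3 + 27 b^2) mod 23 = 4
-1728 * (4 a)^3 = -1728 * (4*8)^3 mod 23 = 21
j = 21 * 4^(-1) mod 23 = 11

j = 11 (mod 23)


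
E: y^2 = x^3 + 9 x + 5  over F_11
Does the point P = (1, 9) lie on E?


Check whether y^2 = x^3 + 9 x + 5 (mod 11) for (x, y) = (1, 9).
LHS: y^2 = 9^2 mod 11 = 4
RHS: x^3 + 9 x + 5 = 1^3 + 9*1 + 5 mod 11 = 4
LHS = RHS

Yes, on the curve


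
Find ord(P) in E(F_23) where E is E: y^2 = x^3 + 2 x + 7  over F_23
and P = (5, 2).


Compute successive multiples of P until we hit O:
  1P = (5, 2)
  2P = (17, 20)
  3P = (9, 15)
  4P = (21, 15)
  5P = (15, 10)
  6P = (11, 7)
  7P = (16, 8)
  8P = (8, 11)
  ... (continuing to 21P)
  21P = O

ord(P) = 21


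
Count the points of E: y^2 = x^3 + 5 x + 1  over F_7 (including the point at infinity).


For each x in F_7, count y with y^2 = x^3 + 5 x + 1 mod 7:
  x = 0: RHS = 1, y in [1, 6]  -> 2 point(s)
  x = 1: RHS = 0, y in [0]  -> 1 point(s)
  x = 3: RHS = 1, y in [1, 6]  -> 2 point(s)
  x = 4: RHS = 1, y in [1, 6]  -> 2 point(s)
  x = 5: RHS = 4, y in [2, 5]  -> 2 point(s)
  x = 6: RHS = 2, y in [3, 4]  -> 2 point(s)
Affine points: 11. Add the point at infinity: total = 12.

#E(F_7) = 12


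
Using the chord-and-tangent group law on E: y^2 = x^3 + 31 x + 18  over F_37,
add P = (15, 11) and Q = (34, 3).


P != Q, so use the chord formula.
s = (y2 - y1) / (x2 - x1) = (29) / (19) mod 37 = 21
x3 = s^2 - x1 - x2 mod 37 = 21^2 - 15 - 34 = 22
y3 = s (x1 - x3) - y1 mod 37 = 21 * (15 - 22) - 11 = 27

P + Q = (22, 27)


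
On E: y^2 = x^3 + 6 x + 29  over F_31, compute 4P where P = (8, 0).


k = 4 = 100_2 (binary, LSB first: 001)
Double-and-add from P = (8, 0):
  bit 0 = 0: acc unchanged = O
  bit 1 = 0: acc unchanged = O
  bit 2 = 1: acc = O + O = O

4P = O


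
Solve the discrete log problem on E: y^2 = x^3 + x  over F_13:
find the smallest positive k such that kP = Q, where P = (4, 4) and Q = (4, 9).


Enumerate multiples of P until we hit Q = (4, 9):
  1P = (4, 4)
  2P = (9, 6)
  3P = (9, 7)
  4P = (4, 9)
Match found at i = 4.

k = 4


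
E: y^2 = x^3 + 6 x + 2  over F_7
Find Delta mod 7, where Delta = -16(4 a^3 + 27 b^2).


4 a^3 + 27 b^2 = 4*6^3 + 27*2^2 = 864 + 108 = 972
Delta = -16 * (972) = -15552
Delta mod 7 = 2

Delta = 2 (mod 7)


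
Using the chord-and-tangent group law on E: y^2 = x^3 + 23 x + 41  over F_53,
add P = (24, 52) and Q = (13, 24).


P != Q, so use the chord formula.
s = (y2 - y1) / (x2 - x1) = (25) / (42) mod 53 = 17
x3 = s^2 - x1 - x2 mod 53 = 17^2 - 24 - 13 = 40
y3 = s (x1 - x3) - y1 mod 53 = 17 * (24 - 40) - 52 = 47

P + Q = (40, 47)


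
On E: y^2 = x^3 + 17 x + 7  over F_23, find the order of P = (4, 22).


Compute successive multiples of P until we hit O:
  1P = (4, 22)
  2P = (19, 17)
  3P = (18, 21)
  4P = (3, 19)
  5P = (2, 7)
  6P = (10, 2)
  7P = (15, 7)
  8P = (7, 3)
  ... (continuing to 23P)
  23P = O

ord(P) = 23


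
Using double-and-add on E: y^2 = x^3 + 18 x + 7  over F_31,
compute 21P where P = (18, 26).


k = 21 = 10101_2 (binary, LSB first: 10101)
Double-and-add from P = (18, 26):
  bit 0 = 1: acc = O + (18, 26) = (18, 26)
  bit 1 = 0: acc unchanged = (18, 26)
  bit 2 = 1: acc = (18, 26) + (16, 12) = (15, 26)
  bit 3 = 0: acc unchanged = (15, 26)
  bit 4 = 1: acc = (15, 26) + (2, 19) = (2, 12)

21P = (2, 12)


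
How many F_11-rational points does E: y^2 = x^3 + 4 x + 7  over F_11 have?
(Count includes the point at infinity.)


For each x in F_11, count y with y^2 = x^3 + 4 x + 7 mod 11:
  x = 1: RHS = 1, y in [1, 10]  -> 2 point(s)
  x = 2: RHS = 1, y in [1, 10]  -> 2 point(s)
  x = 5: RHS = 9, y in [3, 8]  -> 2 point(s)
  x = 6: RHS = 5, y in [4, 7]  -> 2 point(s)
  x = 7: RHS = 4, y in [2, 9]  -> 2 point(s)
  x = 8: RHS = 1, y in [1, 10]  -> 2 point(s)
Affine points: 12. Add the point at infinity: total = 13.

#E(F_11) = 13


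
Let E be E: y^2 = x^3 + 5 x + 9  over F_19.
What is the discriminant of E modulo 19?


4 a^3 + 27 b^2 = 4*5^3 + 27*9^2 = 500 + 2187 = 2687
Delta = -16 * (2687) = -42992
Delta mod 19 = 5

Delta = 5 (mod 19)


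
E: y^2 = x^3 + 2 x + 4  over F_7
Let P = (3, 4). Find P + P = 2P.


Doubling: s = (3 x1^2 + a) / (2 y1)
s = (3*3^2 + 2) / (2*4) mod 7 = 1
x3 = s^2 - 2 x1 mod 7 = 1^2 - 2*3 = 2
y3 = s (x1 - x3) - y1 mod 7 = 1 * (3 - 2) - 4 = 4

2P = (2, 4)


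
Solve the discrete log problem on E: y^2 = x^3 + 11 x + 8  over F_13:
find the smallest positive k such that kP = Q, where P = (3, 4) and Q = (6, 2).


Enumerate multiples of P until we hit Q = (6, 2):
  1P = (3, 4)
  2P = (6, 11)
  3P = (8, 6)
  4P = (11, 11)
  5P = (2, 5)
  6P = (9, 2)
  7P = (4, 5)
  8P = (7, 5)
  9P = (12, 10)
  10P = (10, 0)
  11P = (12, 3)
  12P = (7, 8)
  13P = (4, 8)
  14P = (9, 11)
  15P = (2, 8)
  16P = (11, 2)
  17P = (8, 7)
  18P = (6, 2)
Match found at i = 18.

k = 18


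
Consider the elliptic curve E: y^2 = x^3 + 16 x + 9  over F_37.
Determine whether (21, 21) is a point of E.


Check whether y^2 = x^3 + 16 x + 9 (mod 37) for (x, y) = (21, 21).
LHS: y^2 = 21^2 mod 37 = 34
RHS: x^3 + 16 x + 9 = 21^3 + 16*21 + 9 mod 37 = 23
LHS != RHS

No, not on the curve


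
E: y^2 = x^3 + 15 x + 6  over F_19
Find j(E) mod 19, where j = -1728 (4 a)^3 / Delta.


Delta = -16(4 a^3 + 27 b^2) mod 19 = 1
-1728 * (4 a)^3 = -1728 * (4*15)^3 mod 19 = 8
j = 8 * 1^(-1) mod 19 = 8

j = 8 (mod 19)


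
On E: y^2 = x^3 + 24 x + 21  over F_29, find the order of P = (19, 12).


Compute successive multiples of P until we hit O:
  1P = (19, 12)
  2P = (21, 19)
  3P = (23, 3)
  4P = (12, 23)
  5P = (20, 2)
  6P = (3, 2)
  7P = (16, 8)
  8P = (28, 5)
  ... (continuing to 36P)
  36P = O

ord(P) = 36


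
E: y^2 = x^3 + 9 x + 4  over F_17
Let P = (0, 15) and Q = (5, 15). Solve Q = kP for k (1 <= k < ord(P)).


Enumerate multiples of P until we hit Q = (5, 15):
  1P = (0, 15)
  2P = (4, 11)
  3P = (14, 16)
  4P = (5, 15)
Match found at i = 4.

k = 4


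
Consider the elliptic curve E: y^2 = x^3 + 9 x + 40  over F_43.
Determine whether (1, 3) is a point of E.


Check whether y^2 = x^3 + 9 x + 40 (mod 43) for (x, y) = (1, 3).
LHS: y^2 = 3^2 mod 43 = 9
RHS: x^3 + 9 x + 40 = 1^3 + 9*1 + 40 mod 43 = 7
LHS != RHS

No, not on the curve


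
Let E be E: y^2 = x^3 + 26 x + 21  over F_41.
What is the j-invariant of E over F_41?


Delta = -16(4 a^3 + 27 b^2) mod 41 = 27
-1728 * (4 a)^3 = -1728 * (4*26)^3 mod 41 = 31
j = 31 * 27^(-1) mod 41 = 30

j = 30 (mod 41)


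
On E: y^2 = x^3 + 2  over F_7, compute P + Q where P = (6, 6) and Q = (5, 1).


P != Q, so use the chord formula.
s = (y2 - y1) / (x2 - x1) = (2) / (6) mod 7 = 5
x3 = s^2 - x1 - x2 mod 7 = 5^2 - 6 - 5 = 0
y3 = s (x1 - x3) - y1 mod 7 = 5 * (6 - 0) - 6 = 3

P + Q = (0, 3)


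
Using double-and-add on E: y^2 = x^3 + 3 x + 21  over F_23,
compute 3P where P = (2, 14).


k = 3 = 11_2 (binary, LSB first: 11)
Double-and-add from P = (2, 14):
  bit 0 = 1: acc = O + (2, 14) = (2, 14)
  bit 1 = 1: acc = (2, 14) + (5, 0) = (2, 9)

3P = (2, 9)


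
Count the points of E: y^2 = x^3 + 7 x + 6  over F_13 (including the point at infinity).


For each x in F_13, count y with y^2 = x^3 + 7 x + 6 mod 13:
  x = 1: RHS = 1, y in [1, 12]  -> 2 point(s)
  x = 5: RHS = 10, y in [6, 7]  -> 2 point(s)
  x = 6: RHS = 4, y in [2, 11]  -> 2 point(s)
  x = 10: RHS = 10, y in [6, 7]  -> 2 point(s)
  x = 11: RHS = 10, y in [6, 7]  -> 2 point(s)
Affine points: 10. Add the point at infinity: total = 11.

#E(F_13) = 11


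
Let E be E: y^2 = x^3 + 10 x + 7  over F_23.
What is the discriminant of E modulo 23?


4 a^3 + 27 b^2 = 4*10^3 + 27*7^2 = 4000 + 1323 = 5323
Delta = -16 * (5323) = -85168
Delta mod 23 = 1

Delta = 1 (mod 23)


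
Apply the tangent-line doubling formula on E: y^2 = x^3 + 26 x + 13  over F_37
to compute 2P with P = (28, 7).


Doubling: s = (3 x1^2 + a) / (2 y1)
s = (3*28^2 + 26) / (2*7) mod 37 = 6
x3 = s^2 - 2 x1 mod 37 = 6^2 - 2*28 = 17
y3 = s (x1 - x3) - y1 mod 37 = 6 * (28 - 17) - 7 = 22

2P = (17, 22)


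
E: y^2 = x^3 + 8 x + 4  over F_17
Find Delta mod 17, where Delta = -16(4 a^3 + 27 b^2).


4 a^3 + 27 b^2 = 4*8^3 + 27*4^2 = 2048 + 432 = 2480
Delta = -16 * (2480) = -39680
Delta mod 17 = 15

Delta = 15 (mod 17)


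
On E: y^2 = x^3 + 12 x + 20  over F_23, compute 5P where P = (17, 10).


k = 5 = 101_2 (binary, LSB first: 101)
Double-and-add from P = (17, 10):
  bit 0 = 1: acc = O + (17, 10) = (17, 10)
  bit 1 = 0: acc unchanged = (17, 10)
  bit 2 = 1: acc = (17, 10) + (20, 7) = (10, 6)

5P = (10, 6)


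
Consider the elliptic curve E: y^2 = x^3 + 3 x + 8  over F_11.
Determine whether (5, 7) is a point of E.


Check whether y^2 = x^3 + 3 x + 8 (mod 11) for (x, y) = (5, 7).
LHS: y^2 = 7^2 mod 11 = 5
RHS: x^3 + 3 x + 8 = 5^3 + 3*5 + 8 mod 11 = 5
LHS = RHS

Yes, on the curve


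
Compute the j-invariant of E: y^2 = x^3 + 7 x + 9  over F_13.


Delta = -16(4 a^3 + 27 b^2) mod 13 = 9
-1728 * (4 a)^3 = -1728 * (4*7)^3 mod 13 = 8
j = 8 * 9^(-1) mod 13 = 11

j = 11 (mod 13)


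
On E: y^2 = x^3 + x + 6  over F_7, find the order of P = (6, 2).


Compute successive multiples of P until we hit O:
  1P = (6, 2)
  2P = (3, 1)
  3P = (2, 4)
  4P = (1, 6)
  5P = (4, 2)
  6P = (4, 5)
  7P = (1, 1)
  8P = (2, 3)
  ... (continuing to 11P)
  11P = O

ord(P) = 11


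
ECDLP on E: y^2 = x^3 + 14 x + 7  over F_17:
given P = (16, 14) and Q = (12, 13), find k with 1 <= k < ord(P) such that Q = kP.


Enumerate multiples of P until we hit Q = (12, 13):
  1P = (16, 14)
  2P = (2, 3)
  3P = (3, 12)
  4P = (11, 9)
  5P = (8, 11)
  6P = (12, 13)
Match found at i = 6.

k = 6


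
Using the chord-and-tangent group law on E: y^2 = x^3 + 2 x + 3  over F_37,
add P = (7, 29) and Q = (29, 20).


P != Q, so use the chord formula.
s = (y2 - y1) / (x2 - x1) = (28) / (22) mod 37 = 8
x3 = s^2 - x1 - x2 mod 37 = 8^2 - 7 - 29 = 28
y3 = s (x1 - x3) - y1 mod 37 = 8 * (7 - 28) - 29 = 25

P + Q = (28, 25)


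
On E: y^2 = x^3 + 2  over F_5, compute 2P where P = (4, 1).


Doubling: s = (3 x1^2 + a) / (2 y1)
s = (3*4^2 + 0) / (2*1) mod 5 = 4
x3 = s^2 - 2 x1 mod 5 = 4^2 - 2*4 = 3
y3 = s (x1 - x3) - y1 mod 5 = 4 * (4 - 3) - 1 = 3

2P = (3, 3)


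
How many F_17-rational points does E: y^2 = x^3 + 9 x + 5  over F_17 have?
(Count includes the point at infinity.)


For each x in F_17, count y with y^2 = x^3 + 9 x + 5 mod 17:
  x = 1: RHS = 15, y in [7, 10]  -> 2 point(s)
  x = 3: RHS = 8, y in [5, 12]  -> 2 point(s)
  x = 9: RHS = 16, y in [4, 13]  -> 2 point(s)
  x = 14: RHS = 2, y in [6, 11]  -> 2 point(s)
  x = 15: RHS = 13, y in [8, 9]  -> 2 point(s)
Affine points: 10. Add the point at infinity: total = 11.

#E(F_17) = 11


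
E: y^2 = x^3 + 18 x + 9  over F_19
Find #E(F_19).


For each x in F_19, count y with y^2 = x^3 + 18 x + 9 mod 19:
  x = 0: RHS = 9, y in [3, 16]  -> 2 point(s)
  x = 1: RHS = 9, y in [3, 16]  -> 2 point(s)
  x = 8: RHS = 0, y in [0]  -> 1 point(s)
  x = 9: RHS = 7, y in [8, 11]  -> 2 point(s)
  x = 10: RHS = 11, y in [7, 12]  -> 2 point(s)
  x = 15: RHS = 6, y in [5, 14]  -> 2 point(s)
  x = 16: RHS = 4, y in [2, 17]  -> 2 point(s)
  x = 18: RHS = 9, y in [3, 16]  -> 2 point(s)
Affine points: 15. Add the point at infinity: total = 16.

#E(F_19) = 16


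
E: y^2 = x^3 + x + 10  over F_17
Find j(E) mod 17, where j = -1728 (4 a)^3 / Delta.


Delta = -16(4 a^3 + 27 b^2) mod 17 = 1
-1728 * (4 a)^3 = -1728 * (4*1)^3 mod 17 = 10
j = 10 * 1^(-1) mod 17 = 10

j = 10 (mod 17)


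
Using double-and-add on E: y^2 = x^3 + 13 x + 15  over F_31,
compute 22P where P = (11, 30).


k = 22 = 10110_2 (binary, LSB first: 01101)
Double-and-add from P = (11, 30):
  bit 0 = 0: acc unchanged = O
  bit 1 = 1: acc = O + (13, 5) = (13, 5)
  bit 2 = 1: acc = (13, 5) + (12, 16) = (3, 9)
  bit 3 = 0: acc unchanged = (3, 9)
  bit 4 = 1: acc = (3, 9) + (2, 24) = (3, 22)

22P = (3, 22)


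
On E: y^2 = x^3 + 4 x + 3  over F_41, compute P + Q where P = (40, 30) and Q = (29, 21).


P != Q, so use the chord formula.
s = (y2 - y1) / (x2 - x1) = (32) / (30) mod 41 = 12
x3 = s^2 - x1 - x2 mod 41 = 12^2 - 40 - 29 = 34
y3 = s (x1 - x3) - y1 mod 41 = 12 * (40 - 34) - 30 = 1

P + Q = (34, 1)


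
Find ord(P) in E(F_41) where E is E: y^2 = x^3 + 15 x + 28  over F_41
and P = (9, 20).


Compute successive multiples of P until we hit O:
  1P = (9, 20)
  2P = (3, 31)
  3P = (13, 1)
  4P = (39, 20)
  5P = (34, 21)
  6P = (35, 38)
  7P = (5, 8)
  8P = (36, 22)
  ... (continuing to 43P)
  43P = O

ord(P) = 43


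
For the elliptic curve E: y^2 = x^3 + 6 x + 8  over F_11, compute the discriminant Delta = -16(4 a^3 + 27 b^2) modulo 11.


4 a^3 + 27 b^2 = 4*6^3 + 27*8^2 = 864 + 1728 = 2592
Delta = -16 * (2592) = -41472
Delta mod 11 = 9

Delta = 9 (mod 11)


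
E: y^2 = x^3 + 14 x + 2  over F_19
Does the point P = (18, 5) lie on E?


Check whether y^2 = x^3 + 14 x + 2 (mod 19) for (x, y) = (18, 5).
LHS: y^2 = 5^2 mod 19 = 6
RHS: x^3 + 14 x + 2 = 18^3 + 14*18 + 2 mod 19 = 6
LHS = RHS

Yes, on the curve


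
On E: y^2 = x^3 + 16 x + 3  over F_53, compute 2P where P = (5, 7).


Doubling: s = (3 x1^2 + a) / (2 y1)
s = (3*5^2 + 16) / (2*7) mod 53 = 33
x3 = s^2 - 2 x1 mod 53 = 33^2 - 2*5 = 19
y3 = s (x1 - x3) - y1 mod 53 = 33 * (5 - 19) - 7 = 8

2P = (19, 8)


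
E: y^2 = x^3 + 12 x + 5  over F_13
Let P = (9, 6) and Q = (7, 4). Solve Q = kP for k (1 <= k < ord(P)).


Enumerate multiples of P until we hit Q = (7, 4):
  1P = (9, 6)
  2P = (7, 4)
Match found at i = 2.

k = 2


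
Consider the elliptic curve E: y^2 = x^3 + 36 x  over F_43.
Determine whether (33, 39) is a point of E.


Check whether y^2 = x^3 + 36 x + 0 (mod 43) for (x, y) = (33, 39).
LHS: y^2 = 39^2 mod 43 = 16
RHS: x^3 + 36 x + 0 = 33^3 + 36*33 + 0 mod 43 = 16
LHS = RHS

Yes, on the curve


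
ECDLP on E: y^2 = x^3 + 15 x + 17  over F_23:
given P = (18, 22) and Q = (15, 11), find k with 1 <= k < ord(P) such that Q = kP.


Enumerate multiples of P until we hit Q = (15, 11):
  1P = (18, 22)
  2P = (11, 8)
  3P = (21, 18)
  4P = (19, 10)
  5P = (15, 11)
Match found at i = 5.

k = 5


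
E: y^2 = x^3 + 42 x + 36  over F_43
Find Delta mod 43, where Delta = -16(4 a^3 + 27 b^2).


4 a^3 + 27 b^2 = 4*42^3 + 27*36^2 = 296352 + 34992 = 331344
Delta = -16 * (331344) = -5301504
Delta mod 43 = 9

Delta = 9 (mod 43)


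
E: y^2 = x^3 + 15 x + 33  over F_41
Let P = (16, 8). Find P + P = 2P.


Doubling: s = (3 x1^2 + a) / (2 y1)
s = (3*16^2 + 15) / (2*8) mod 41 = 31
x3 = s^2 - 2 x1 mod 41 = 31^2 - 2*16 = 27
y3 = s (x1 - x3) - y1 mod 41 = 31 * (16 - 27) - 8 = 20

2P = (27, 20)


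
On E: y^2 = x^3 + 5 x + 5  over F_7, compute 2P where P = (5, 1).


k = 2 = 10_2 (binary, LSB first: 01)
Double-and-add from P = (5, 1):
  bit 0 = 0: acc unchanged = O
  bit 1 = 1: acc = O + (1, 5) = (1, 5)

2P = (1, 5)


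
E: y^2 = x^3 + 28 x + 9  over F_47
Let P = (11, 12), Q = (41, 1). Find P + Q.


P != Q, so use the chord formula.
s = (y2 - y1) / (x2 - x1) = (36) / (30) mod 47 = 20
x3 = s^2 - x1 - x2 mod 47 = 20^2 - 11 - 41 = 19
y3 = s (x1 - x3) - y1 mod 47 = 20 * (11 - 19) - 12 = 16

P + Q = (19, 16)


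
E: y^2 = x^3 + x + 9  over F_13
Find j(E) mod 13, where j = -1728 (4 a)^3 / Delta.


Delta = -16(4 a^3 + 27 b^2) mod 13 = 5
-1728 * (4 a)^3 = -1728 * (4*1)^3 mod 13 = 12
j = 12 * 5^(-1) mod 13 = 5

j = 5 (mod 13)


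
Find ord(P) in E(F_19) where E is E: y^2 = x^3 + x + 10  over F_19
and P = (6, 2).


Compute successive multiples of P until we hit O:
  1P = (6, 2)
  2P = (5, 11)
  3P = (13, 4)
  4P = (9, 8)
  5P = (8, 13)
  6P = (2, 1)
  7P = (17, 0)
  8P = (2, 18)
  ... (continuing to 14P)
  14P = O

ord(P) = 14


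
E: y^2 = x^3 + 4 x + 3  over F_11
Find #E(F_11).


For each x in F_11, count y with y^2 = x^3 + 4 x + 3 mod 11:
  x = 0: RHS = 3, y in [5, 6]  -> 2 point(s)
  x = 3: RHS = 9, y in [3, 8]  -> 2 point(s)
  x = 5: RHS = 5, y in [4, 7]  -> 2 point(s)
  x = 6: RHS = 1, y in [1, 10]  -> 2 point(s)
  x = 7: RHS = 0, y in [0]  -> 1 point(s)
  x = 9: RHS = 9, y in [3, 8]  -> 2 point(s)
  x = 10: RHS = 9, y in [3, 8]  -> 2 point(s)
Affine points: 13. Add the point at infinity: total = 14.

#E(F_11) = 14


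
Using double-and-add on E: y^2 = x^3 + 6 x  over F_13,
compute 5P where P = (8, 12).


k = 5 = 101_2 (binary, LSB first: 101)
Double-and-add from P = (8, 12):
  bit 0 = 1: acc = O + (8, 12) = (8, 12)
  bit 1 = 0: acc unchanged = (8, 12)
  bit 2 = 1: acc = (8, 12) + (4, 6) = (0, 0)

5P = (0, 0)


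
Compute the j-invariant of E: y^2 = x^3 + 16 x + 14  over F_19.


Delta = -16(4 a^3 + 27 b^2) mod 19 = 10
-1728 * (4 a)^3 = -1728 * (4*16)^3 mod 19 = 1
j = 1 * 10^(-1) mod 19 = 2

j = 2 (mod 19)


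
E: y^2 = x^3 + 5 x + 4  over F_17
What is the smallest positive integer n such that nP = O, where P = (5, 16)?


Compute successive multiples of P until we hit O:
  1P = (5, 16)
  2P = (9, 8)
  3P = (7, 5)
  4P = (14, 8)
  5P = (16, 7)
  6P = (11, 9)
  7P = (0, 15)
  8P = (10, 0)
  ... (continuing to 16P)
  16P = O

ord(P) = 16


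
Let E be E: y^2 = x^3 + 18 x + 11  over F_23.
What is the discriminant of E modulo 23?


4 a^3 + 27 b^2 = 4*18^3 + 27*11^2 = 23328 + 3267 = 26595
Delta = -16 * (26595) = -425520
Delta mod 23 = 3

Delta = 3 (mod 23)


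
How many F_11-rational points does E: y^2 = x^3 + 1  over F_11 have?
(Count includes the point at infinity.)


For each x in F_11, count y with y^2 = x^3 + 0 x + 1 mod 11:
  x = 0: RHS = 1, y in [1, 10]  -> 2 point(s)
  x = 2: RHS = 9, y in [3, 8]  -> 2 point(s)
  x = 5: RHS = 5, y in [4, 7]  -> 2 point(s)
  x = 7: RHS = 3, y in [5, 6]  -> 2 point(s)
  x = 9: RHS = 4, y in [2, 9]  -> 2 point(s)
  x = 10: RHS = 0, y in [0]  -> 1 point(s)
Affine points: 11. Add the point at infinity: total = 12.

#E(F_11) = 12


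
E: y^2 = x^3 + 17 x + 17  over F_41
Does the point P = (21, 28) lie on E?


Check whether y^2 = x^3 + 17 x + 17 (mod 41) for (x, y) = (21, 28).
LHS: y^2 = 28^2 mod 41 = 5
RHS: x^3 + 17 x + 17 = 21^3 + 17*21 + 17 mod 41 = 0
LHS != RHS

No, not on the curve


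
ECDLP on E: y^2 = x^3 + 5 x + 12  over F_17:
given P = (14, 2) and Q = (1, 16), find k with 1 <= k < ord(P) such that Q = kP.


Enumerate multiples of P until we hit Q = (1, 16):
  1P = (14, 2)
  2P = (2, 9)
  3P = (5, 14)
  4P = (13, 8)
  5P = (9, 2)
  6P = (11, 15)
  7P = (7, 13)
  8P = (12, 7)
  9P = (10, 5)
  10P = (1, 1)
  11P = (1, 16)
Match found at i = 11.

k = 11


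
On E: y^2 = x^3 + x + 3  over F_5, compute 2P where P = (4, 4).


Doubling: s = (3 x1^2 + a) / (2 y1)
s = (3*4^2 + 1) / (2*4) mod 5 = 3
x3 = s^2 - 2 x1 mod 5 = 3^2 - 2*4 = 1
y3 = s (x1 - x3) - y1 mod 5 = 3 * (4 - 1) - 4 = 0

2P = (1, 0)


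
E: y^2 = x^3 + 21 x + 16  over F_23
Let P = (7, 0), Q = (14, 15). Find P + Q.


P != Q, so use the chord formula.
s = (y2 - y1) / (x2 - x1) = (15) / (7) mod 23 = 12
x3 = s^2 - x1 - x2 mod 23 = 12^2 - 7 - 14 = 8
y3 = s (x1 - x3) - y1 mod 23 = 12 * (7 - 8) - 0 = 11

P + Q = (8, 11)


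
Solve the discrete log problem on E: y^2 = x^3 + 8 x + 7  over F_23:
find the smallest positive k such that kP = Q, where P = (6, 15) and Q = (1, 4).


Enumerate multiples of P until we hit Q = (1, 4):
  1P = (6, 15)
  2P = (19, 16)
  3P = (1, 19)
  4P = (1, 4)
Match found at i = 4.

k = 4


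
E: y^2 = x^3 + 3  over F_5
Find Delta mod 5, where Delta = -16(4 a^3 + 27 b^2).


4 a^3 + 27 b^2 = 4*0^3 + 27*3^2 = 0 + 243 = 243
Delta = -16 * (243) = -3888
Delta mod 5 = 2

Delta = 2 (mod 5)


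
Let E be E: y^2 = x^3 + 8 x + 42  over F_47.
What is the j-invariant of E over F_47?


Delta = -16(4 a^3 + 27 b^2) mod 47 = 1
-1728 * (4 a)^3 = -1728 * (4*8)^3 mod 47 = 5
j = 5 * 1^(-1) mod 47 = 5

j = 5 (mod 47)


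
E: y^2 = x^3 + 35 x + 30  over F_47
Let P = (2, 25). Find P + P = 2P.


Doubling: s = (3 x1^2 + a) / (2 y1)
s = (3*2^2 + 35) / (2*25) mod 47 = 0
x3 = s^2 - 2 x1 mod 47 = 0^2 - 2*2 = 43
y3 = s (x1 - x3) - y1 mod 47 = 0 * (2 - 43) - 25 = 22

2P = (43, 22)


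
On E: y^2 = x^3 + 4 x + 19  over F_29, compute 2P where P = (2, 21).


k = 2 = 10_2 (binary, LSB first: 01)
Double-and-add from P = (2, 21):
  bit 0 = 0: acc unchanged = O
  bit 1 = 1: acc = O + (26, 3) = (26, 3)

2P = (26, 3)


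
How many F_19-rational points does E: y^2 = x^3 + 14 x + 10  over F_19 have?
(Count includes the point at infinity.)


For each x in F_19, count y with y^2 = x^3 + 14 x + 10 mod 19:
  x = 1: RHS = 6, y in [5, 14]  -> 2 point(s)
  x = 4: RHS = 16, y in [4, 15]  -> 2 point(s)
  x = 6: RHS = 6, y in [5, 14]  -> 2 point(s)
  x = 8: RHS = 7, y in [8, 11]  -> 2 point(s)
  x = 12: RHS = 6, y in [5, 14]  -> 2 point(s)
  x = 14: RHS = 5, y in [9, 10]  -> 2 point(s)
  x = 15: RHS = 4, y in [2, 17]  -> 2 point(s)
  x = 16: RHS = 17, y in [6, 13]  -> 2 point(s)
Affine points: 16. Add the point at infinity: total = 17.

#E(F_19) = 17


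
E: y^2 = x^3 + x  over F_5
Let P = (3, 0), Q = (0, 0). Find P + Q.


P != Q, so use the chord formula.
s = (y2 - y1) / (x2 - x1) = (0) / (2) mod 5 = 0
x3 = s^2 - x1 - x2 mod 5 = 0^2 - 3 - 0 = 2
y3 = s (x1 - x3) - y1 mod 5 = 0 * (3 - 2) - 0 = 0

P + Q = (2, 0)


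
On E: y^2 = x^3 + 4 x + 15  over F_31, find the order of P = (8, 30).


Compute successive multiples of P until we hit O:
  1P = (8, 30)
  2P = (9, 6)
  3P = (1, 19)
  4P = (27, 11)
  5P = (28, 21)
  6P = (30, 14)
  7P = (13, 30)
  8P = (10, 1)
  ... (continuing to 40P)
  40P = O

ord(P) = 40


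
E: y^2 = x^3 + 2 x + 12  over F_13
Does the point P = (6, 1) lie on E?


Check whether y^2 = x^3 + 2 x + 12 (mod 13) for (x, y) = (6, 1).
LHS: y^2 = 1^2 mod 13 = 1
RHS: x^3 + 2 x + 12 = 6^3 + 2*6 + 12 mod 13 = 6
LHS != RHS

No, not on the curve


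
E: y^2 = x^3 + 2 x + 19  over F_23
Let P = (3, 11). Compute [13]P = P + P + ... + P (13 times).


k = 13 = 1101_2 (binary, LSB first: 1011)
Double-and-add from P = (3, 11):
  bit 0 = 1: acc = O + (3, 11) = (3, 11)
  bit 1 = 0: acc unchanged = (3, 11)
  bit 2 = 1: acc = (3, 11) + (2, 13) = (22, 4)
  bit 3 = 1: acc = (22, 4) + (5, 19) = (8, 8)

13P = (8, 8)


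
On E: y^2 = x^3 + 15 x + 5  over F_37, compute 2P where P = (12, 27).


Doubling: s = (3 x1^2 + a) / (2 y1)
s = (3*12^2 + 15) / (2*27) mod 37 = 35
x3 = s^2 - 2 x1 mod 37 = 35^2 - 2*12 = 17
y3 = s (x1 - x3) - y1 mod 37 = 35 * (12 - 17) - 27 = 20

2P = (17, 20)


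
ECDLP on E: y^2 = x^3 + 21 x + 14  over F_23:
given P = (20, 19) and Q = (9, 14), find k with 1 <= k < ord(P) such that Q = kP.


Enumerate multiples of P until we hit Q = (9, 14):
  1P = (20, 19)
  2P = (19, 21)
  3P = (11, 9)
  4P = (8, 2)
  5P = (1, 6)
  6P = (14, 19)
  7P = (12, 4)
  8P = (15, 22)
  9P = (4, 22)
  10P = (2, 15)
  11P = (9, 9)
  12P = (3, 9)
  13P = (13, 0)
  14P = (3, 14)
  15P = (9, 14)
Match found at i = 15.

k = 15


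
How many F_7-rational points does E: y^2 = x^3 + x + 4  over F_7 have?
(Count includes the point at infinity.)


For each x in F_7, count y with y^2 = x^3 + 1 x + 4 mod 7:
  x = 0: RHS = 4, y in [2, 5]  -> 2 point(s)
  x = 2: RHS = 0, y in [0]  -> 1 point(s)
  x = 4: RHS = 2, y in [3, 4]  -> 2 point(s)
  x = 5: RHS = 1, y in [1, 6]  -> 2 point(s)
  x = 6: RHS = 2, y in [3, 4]  -> 2 point(s)
Affine points: 9. Add the point at infinity: total = 10.

#E(F_7) = 10


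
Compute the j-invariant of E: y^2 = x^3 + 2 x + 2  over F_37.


Delta = -16(4 a^3 + 27 b^2) mod 37 = 17
-1728 * (4 a)^3 = -1728 * (4*2)^3 mod 37 = 8
j = 8 * 17^(-1) mod 37 = 7

j = 7 (mod 37)


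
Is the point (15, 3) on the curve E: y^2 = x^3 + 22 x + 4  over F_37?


Check whether y^2 = x^3 + 22 x + 4 (mod 37) for (x, y) = (15, 3).
LHS: y^2 = 3^2 mod 37 = 9
RHS: x^3 + 22 x + 4 = 15^3 + 22*15 + 4 mod 37 = 9
LHS = RHS

Yes, on the curve


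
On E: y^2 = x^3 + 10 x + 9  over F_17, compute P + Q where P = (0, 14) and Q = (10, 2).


P != Q, so use the chord formula.
s = (y2 - y1) / (x2 - x1) = (5) / (10) mod 17 = 9
x3 = s^2 - x1 - x2 mod 17 = 9^2 - 0 - 10 = 3
y3 = s (x1 - x3) - y1 mod 17 = 9 * (0 - 3) - 14 = 10

P + Q = (3, 10)


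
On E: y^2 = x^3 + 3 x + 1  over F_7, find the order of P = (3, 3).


Compute successive multiples of P until we hit O:
  1P = (3, 3)
  2P = (5, 1)
  3P = (0, 1)
  4P = (6, 2)
  5P = (2, 6)
  6P = (4, 0)
  7P = (2, 1)
  8P = (6, 5)
  ... (continuing to 12P)
  12P = O

ord(P) = 12


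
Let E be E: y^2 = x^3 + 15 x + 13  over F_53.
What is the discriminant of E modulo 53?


4 a^3 + 27 b^2 = 4*15^3 + 27*13^2 = 13500 + 4563 = 18063
Delta = -16 * (18063) = -289008
Delta mod 53 = 1

Delta = 1 (mod 53)


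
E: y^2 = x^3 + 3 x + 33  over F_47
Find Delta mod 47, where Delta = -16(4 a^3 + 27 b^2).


4 a^3 + 27 b^2 = 4*3^3 + 27*33^2 = 108 + 29403 = 29511
Delta = -16 * (29511) = -472176
Delta mod 47 = 33

Delta = 33 (mod 47)


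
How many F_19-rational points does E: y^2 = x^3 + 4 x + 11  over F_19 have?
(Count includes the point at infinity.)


For each x in F_19, count y with y^2 = x^3 + 4 x + 11 mod 19:
  x = 0: RHS = 11, y in [7, 12]  -> 2 point(s)
  x = 1: RHS = 16, y in [4, 15]  -> 2 point(s)
  x = 5: RHS = 4, y in [2, 17]  -> 2 point(s)
  x = 6: RHS = 4, y in [2, 17]  -> 2 point(s)
  x = 8: RHS = 4, y in [2, 17]  -> 2 point(s)
  x = 9: RHS = 16, y in [4, 15]  -> 2 point(s)
  x = 10: RHS = 6, y in [5, 14]  -> 2 point(s)
  x = 12: RHS = 1, y in [1, 18]  -> 2 point(s)
  x = 15: RHS = 7, y in [8, 11]  -> 2 point(s)
  x = 18: RHS = 6, y in [5, 14]  -> 2 point(s)
Affine points: 20. Add the point at infinity: total = 21.

#E(F_19) = 21


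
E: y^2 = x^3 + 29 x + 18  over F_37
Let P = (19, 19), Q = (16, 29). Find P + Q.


P != Q, so use the chord formula.
s = (y2 - y1) / (x2 - x1) = (10) / (34) mod 37 = 9
x3 = s^2 - x1 - x2 mod 37 = 9^2 - 19 - 16 = 9
y3 = s (x1 - x3) - y1 mod 37 = 9 * (19 - 9) - 19 = 34

P + Q = (9, 34)
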